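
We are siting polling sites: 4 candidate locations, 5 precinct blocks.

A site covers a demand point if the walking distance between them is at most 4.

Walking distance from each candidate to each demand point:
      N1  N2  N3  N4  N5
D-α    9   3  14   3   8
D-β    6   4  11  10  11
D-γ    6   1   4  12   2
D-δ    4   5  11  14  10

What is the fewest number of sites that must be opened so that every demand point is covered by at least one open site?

3

Coverage sets (demand points within 4 of each site):
  D-α: {N2, N4}
  D-β: {N2}
  D-γ: {N2, N3, N5}
  D-δ: {N1}
No 2 sites suffice: every size-2 union leaves at least one demand point uncovered.
But {D-α, D-γ, D-δ} covers everything, so the minimum is 3.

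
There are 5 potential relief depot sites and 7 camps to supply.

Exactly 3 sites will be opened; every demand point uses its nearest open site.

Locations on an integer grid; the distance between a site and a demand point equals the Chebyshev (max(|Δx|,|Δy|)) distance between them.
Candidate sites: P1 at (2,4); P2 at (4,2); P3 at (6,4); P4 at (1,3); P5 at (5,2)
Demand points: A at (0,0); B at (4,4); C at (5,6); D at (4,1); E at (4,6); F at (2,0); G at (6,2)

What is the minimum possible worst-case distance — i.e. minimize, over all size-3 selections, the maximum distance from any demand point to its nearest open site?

Open {P1, P2, P4}.
  Farthest demand point is A at distance 3 (to P4); all others are ≤ 3.
With {P1, P3, P4} the worst case is 3.
With {P1, P4, P5} the worst case is 3.
No size-3 selection achieves below 3.

3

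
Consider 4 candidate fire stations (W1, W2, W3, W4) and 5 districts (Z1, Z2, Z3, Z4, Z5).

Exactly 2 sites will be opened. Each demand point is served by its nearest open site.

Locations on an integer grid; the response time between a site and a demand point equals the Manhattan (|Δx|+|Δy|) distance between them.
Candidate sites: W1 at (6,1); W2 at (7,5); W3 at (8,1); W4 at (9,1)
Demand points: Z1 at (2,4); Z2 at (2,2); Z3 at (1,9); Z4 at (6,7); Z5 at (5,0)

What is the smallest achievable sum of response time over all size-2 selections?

Open {W1, W2}.
  Z1→W2 6, Z2→W1 5, Z3→W2 10, Z4→W2 3, Z5→W1 2  ⇒ total 26.
Compare {W2, W3}: total 30.
Compare {W2, W4}: total 32.
No size-2 selection does better; minimum is 26.

26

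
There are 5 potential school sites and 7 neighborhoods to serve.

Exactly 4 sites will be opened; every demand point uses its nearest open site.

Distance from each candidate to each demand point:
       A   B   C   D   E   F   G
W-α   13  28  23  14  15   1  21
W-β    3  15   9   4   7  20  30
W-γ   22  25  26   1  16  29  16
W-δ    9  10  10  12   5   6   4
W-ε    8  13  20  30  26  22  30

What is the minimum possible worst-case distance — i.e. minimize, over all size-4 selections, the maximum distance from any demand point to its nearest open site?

Open {W-α, W-β, W-γ, W-δ}.
  Farthest demand point is B at distance 10 (to W-δ); all others are ≤ 10.
With {W-α, W-β, W-δ, W-ε} the worst case is 10.
With {W-α, W-γ, W-δ, W-ε} the worst case is 10.
No size-4 selection achieves below 10.

10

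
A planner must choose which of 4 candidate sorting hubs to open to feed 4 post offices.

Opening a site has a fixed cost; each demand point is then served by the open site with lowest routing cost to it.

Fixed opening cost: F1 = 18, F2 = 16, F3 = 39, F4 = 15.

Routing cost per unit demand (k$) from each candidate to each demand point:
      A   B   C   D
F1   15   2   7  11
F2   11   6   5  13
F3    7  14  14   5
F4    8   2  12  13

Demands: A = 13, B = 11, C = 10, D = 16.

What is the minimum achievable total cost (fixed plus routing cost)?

313

Open {F2, F3, F4}: assign each demand point to its cheapest open site.
  A→F3 13×7=91, B→F4 11×2=22, C→F2 10×5=50, D→F3 16×5=80
  routing cost 243, fixed 70 → total 313.
Compare {F1, F2, F3}: routing cost 243 + fixed 73 = 316.
Compare {F1, F3}: routing cost 263 + fixed 57 = 320.
Compare {F1, F2, F3, F4}: routing cost 243 + fixed 88 = 331.
All other subsets cost ≥ 316. Minimum total cost: 313.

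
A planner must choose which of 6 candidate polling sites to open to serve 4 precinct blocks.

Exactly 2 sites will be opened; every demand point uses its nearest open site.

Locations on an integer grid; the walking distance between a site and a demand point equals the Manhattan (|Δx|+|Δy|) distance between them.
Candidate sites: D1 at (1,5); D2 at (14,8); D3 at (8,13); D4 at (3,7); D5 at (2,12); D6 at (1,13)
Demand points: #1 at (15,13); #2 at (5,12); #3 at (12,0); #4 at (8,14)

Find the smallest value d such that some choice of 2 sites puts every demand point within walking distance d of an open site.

Open {D2, D3}.
  Farthest demand point is #3 at walking distance 10 (to D2); all others are ≤ 10.
With {D2, D5} the worst case is 10.
With {D2, D6} the worst case is 10.
No size-2 selection achieves below 10.

10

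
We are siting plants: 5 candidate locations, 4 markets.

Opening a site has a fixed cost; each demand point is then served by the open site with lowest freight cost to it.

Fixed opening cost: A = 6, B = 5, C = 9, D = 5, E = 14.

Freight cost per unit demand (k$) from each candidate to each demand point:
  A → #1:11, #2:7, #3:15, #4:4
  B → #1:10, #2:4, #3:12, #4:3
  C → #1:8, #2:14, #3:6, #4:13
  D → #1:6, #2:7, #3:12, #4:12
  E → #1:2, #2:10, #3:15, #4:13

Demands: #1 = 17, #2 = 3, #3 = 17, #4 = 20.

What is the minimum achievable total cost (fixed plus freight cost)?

Open {B, C, E}: assign each demand point to its cheapest open site.
  #1→E 17×2=34, #2→B 3×4=12, #3→C 17×6=102, #4→B 20×3=60
  freight cost 208, fixed 28 → total 236.
Compare {B, C, D, E}: freight cost 208 + fixed 33 = 241.
Compare {A, B, C, E}: freight cost 208 + fixed 34 = 242.
Compare {A, B, C, D, E}: freight cost 208 + fixed 39 = 247.
All other subsets cost ≥ 241. Minimum total cost: 236.

236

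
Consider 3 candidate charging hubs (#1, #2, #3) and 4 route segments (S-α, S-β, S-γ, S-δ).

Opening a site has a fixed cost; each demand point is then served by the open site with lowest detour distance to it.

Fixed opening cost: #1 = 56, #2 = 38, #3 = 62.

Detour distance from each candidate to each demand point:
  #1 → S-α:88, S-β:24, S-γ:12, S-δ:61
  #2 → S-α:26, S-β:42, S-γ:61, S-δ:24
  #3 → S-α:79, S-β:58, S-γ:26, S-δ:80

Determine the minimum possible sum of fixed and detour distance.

Open {#1, #2}: assign each demand point to its cheapest open site.
  S-α→#2 26, S-β→#1 24, S-γ→#1 12, S-δ→#2 24
  detour distance 86, fixed 94 → total 180.
Compare {#2}: detour distance 153 + fixed 38 = 191.
Compare {#2, #3}: detour distance 118 + fixed 100 = 218.
Compare {#1}: detour distance 185 + fixed 56 = 241.
All other subsets cost ≥ 191. Minimum total cost: 180.

180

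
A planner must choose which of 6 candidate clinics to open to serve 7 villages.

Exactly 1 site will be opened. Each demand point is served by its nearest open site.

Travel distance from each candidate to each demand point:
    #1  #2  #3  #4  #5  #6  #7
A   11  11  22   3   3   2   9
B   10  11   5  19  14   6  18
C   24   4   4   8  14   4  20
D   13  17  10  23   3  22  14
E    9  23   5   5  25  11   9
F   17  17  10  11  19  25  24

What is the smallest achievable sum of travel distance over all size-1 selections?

Open {A}.
  #1→A 11, #2→A 11, #3→A 22, #4→A 3, #5→A 3, #6→A 2, #7→A 9  ⇒ total 61.
Compare {C}: total 78.
Compare {B}: total 83.
No size-1 selection does better; minimum is 61.

61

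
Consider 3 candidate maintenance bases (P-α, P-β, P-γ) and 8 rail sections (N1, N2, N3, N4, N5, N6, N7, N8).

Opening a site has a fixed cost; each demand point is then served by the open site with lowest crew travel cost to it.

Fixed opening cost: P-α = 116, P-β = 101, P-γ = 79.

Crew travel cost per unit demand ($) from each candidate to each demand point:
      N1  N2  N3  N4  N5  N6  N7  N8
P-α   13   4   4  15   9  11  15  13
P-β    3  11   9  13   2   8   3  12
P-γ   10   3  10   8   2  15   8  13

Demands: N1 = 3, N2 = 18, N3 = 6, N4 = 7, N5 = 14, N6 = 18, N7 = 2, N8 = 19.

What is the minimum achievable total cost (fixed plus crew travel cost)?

759

Open {P-β, P-γ}: assign each demand point to its cheapest open site.
  N1→P-β 3×3=9, N2→P-γ 18×3=54, N3→P-β 6×9=54, N4→P-γ 7×8=56, N5→P-β 14×2=28, N6→P-β 18×8=144, N7→P-β 2×3=6, N8→P-β 19×12=228
  crew travel cost 579, fixed 180 → total 759.
Compare {P-α, P-β}: crew travel cost 602 + fixed 217 = 819.
Compare {P-γ}: crew travel cost 761 + fixed 79 = 840.
Compare {P-α, P-β, P-γ}: crew travel cost 549 + fixed 296 = 845.
All other subsets cost ≥ 819. Minimum total cost: 759.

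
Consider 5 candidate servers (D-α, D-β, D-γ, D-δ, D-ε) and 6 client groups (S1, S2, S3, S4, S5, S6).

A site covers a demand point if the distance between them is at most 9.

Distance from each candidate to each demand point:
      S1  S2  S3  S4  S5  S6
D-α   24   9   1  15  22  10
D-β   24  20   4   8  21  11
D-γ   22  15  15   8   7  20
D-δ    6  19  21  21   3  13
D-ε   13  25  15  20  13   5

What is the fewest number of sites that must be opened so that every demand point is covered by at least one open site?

4

Coverage sets (demand points within 9 of each site):
  D-α: {S2, S3}
  D-β: {S3, S4}
  D-γ: {S4, S5}
  D-δ: {S1, S5}
  D-ε: {S6}
No 3 sites suffice: every size-3 union leaves at least one demand point uncovered.
But {D-α, D-β, D-δ, D-ε} covers everything, so the minimum is 4.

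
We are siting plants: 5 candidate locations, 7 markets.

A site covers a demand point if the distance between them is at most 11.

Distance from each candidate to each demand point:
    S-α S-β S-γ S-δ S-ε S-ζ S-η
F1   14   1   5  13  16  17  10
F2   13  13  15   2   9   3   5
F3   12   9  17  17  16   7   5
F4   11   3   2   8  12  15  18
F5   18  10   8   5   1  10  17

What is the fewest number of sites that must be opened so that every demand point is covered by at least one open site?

2

Coverage sets (demand points within 11 of each site):
  F1: {S-β, S-γ, S-η}
  F2: {S-δ, S-ε, S-ζ, S-η}
  F3: {S-β, S-ζ, S-η}
  F4: {S-α, S-β, S-γ, S-δ}
  F5: {S-β, S-γ, S-δ, S-ε, S-ζ}
No single site covers all 7 demand points.
But {F2, F4} covers everything, so the minimum is 2.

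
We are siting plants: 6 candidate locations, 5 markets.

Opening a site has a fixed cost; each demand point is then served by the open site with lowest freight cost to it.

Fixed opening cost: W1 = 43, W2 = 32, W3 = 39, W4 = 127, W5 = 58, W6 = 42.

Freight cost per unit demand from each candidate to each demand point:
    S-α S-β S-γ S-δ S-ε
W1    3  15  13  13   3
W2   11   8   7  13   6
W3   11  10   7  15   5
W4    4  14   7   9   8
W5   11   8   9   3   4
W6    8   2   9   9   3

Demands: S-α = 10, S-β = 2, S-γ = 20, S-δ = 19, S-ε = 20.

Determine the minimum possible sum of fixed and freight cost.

Open {W1, W2, W5}: assign each demand point to its cheapest open site.
  S-α→W1 10×3=30, S-β→W2 2×8=16, S-γ→W2 20×7=140, S-δ→W5 19×3=57, S-ε→W1 20×3=60
  freight cost 303, fixed 133 → total 436.
Compare {W1, W3, W5}: freight cost 303 + fixed 140 = 443.
Compare {W1, W5}: freight cost 343 + fixed 101 = 444.
Compare {W1, W2, W5, W6}: freight cost 291 + fixed 175 = 466.
All other subsets cost ≥ 443. Minimum total cost: 436.

436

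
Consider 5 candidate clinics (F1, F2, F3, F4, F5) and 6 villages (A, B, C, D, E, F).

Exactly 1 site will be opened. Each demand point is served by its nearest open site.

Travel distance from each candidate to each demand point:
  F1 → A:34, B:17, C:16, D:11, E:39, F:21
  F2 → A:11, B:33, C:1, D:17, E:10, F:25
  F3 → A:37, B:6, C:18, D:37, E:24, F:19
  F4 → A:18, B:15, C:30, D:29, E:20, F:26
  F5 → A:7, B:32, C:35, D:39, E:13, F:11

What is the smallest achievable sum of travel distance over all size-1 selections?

Open {F2}.
  A→F2 11, B→F2 33, C→F2 1, D→F2 17, E→F2 10, F→F2 25  ⇒ total 97.
Compare {F5}: total 137.
Compare {F1}: total 138.
No size-1 selection does better; minimum is 97.

97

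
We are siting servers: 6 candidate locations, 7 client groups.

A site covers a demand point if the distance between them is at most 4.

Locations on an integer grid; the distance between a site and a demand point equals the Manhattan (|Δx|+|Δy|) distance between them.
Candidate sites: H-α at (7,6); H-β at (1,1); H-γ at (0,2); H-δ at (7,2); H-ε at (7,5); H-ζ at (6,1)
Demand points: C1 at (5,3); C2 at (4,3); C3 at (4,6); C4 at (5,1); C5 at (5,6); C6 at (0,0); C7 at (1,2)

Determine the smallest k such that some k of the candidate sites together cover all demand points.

3

Coverage sets (demand points within 4 of each site):
  H-α: {C3, C5}
  H-β: {C4, C6, C7}
  H-γ: {C6, C7}
  H-δ: {C1, C2, C4}
  H-ε: {C1, C3, C5}
  H-ζ: {C1, C2, C4}
No 2 sites suffice: every size-2 union leaves at least one demand point uncovered.
But {H-α, H-β, H-δ} covers everything, so the minimum is 3.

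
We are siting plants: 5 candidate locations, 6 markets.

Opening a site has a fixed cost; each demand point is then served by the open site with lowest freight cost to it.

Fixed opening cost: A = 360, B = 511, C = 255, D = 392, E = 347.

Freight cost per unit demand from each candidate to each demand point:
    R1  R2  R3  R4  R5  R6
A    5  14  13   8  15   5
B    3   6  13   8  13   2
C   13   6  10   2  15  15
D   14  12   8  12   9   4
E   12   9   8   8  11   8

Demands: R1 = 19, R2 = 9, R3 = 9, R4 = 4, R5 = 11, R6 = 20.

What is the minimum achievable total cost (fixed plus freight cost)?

Open {B}: assign each demand point to its cheapest open site.
  R1→B 19×3=57, R2→B 9×6=54, R3→B 9×13=117, R4→B 4×8=32, R5→B 11×13=143, R6→B 20×2=40
  freight cost 443, fixed 511 → total 954.
Compare {A}: freight cost 635 + fixed 360 = 995.
Compare {E}: freight cost 694 + fixed 347 = 1041.
Compare {D}: freight cost 673 + fixed 392 = 1065.
All other subsets cost ≥ 995. Minimum total cost: 954.

954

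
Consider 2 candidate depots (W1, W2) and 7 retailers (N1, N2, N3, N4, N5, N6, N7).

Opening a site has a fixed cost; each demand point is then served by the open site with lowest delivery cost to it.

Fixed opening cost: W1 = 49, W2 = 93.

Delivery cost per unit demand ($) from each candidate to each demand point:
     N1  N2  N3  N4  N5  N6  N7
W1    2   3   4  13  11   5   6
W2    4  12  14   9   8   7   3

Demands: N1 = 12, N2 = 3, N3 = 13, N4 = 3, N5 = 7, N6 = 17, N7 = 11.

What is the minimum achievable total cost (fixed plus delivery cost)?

401

Open {W1}: assign each demand point to its cheapest open site.
  N1→W1 12×2=24, N2→W1 3×3=9, N3→W1 13×4=52, N4→W1 3×13=39, N5→W1 7×11=77, N6→W1 17×5=85, N7→W1 11×6=66
  delivery cost 352, fixed 49 → total 401.
Compare {W1, W2}: delivery cost 286 + fixed 142 = 428.
Compare {W2}: delivery cost 501 + fixed 93 = 594.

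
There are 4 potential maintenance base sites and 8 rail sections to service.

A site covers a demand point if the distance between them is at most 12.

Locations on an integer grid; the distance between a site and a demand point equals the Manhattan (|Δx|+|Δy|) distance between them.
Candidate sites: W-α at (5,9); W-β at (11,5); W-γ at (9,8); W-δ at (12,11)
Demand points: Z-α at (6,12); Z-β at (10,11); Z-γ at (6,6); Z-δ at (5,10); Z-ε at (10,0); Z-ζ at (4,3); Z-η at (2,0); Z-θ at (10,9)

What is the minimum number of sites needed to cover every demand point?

Coverage sets (demand points within 12 of each site):
  W-α: {Z-α, Z-β, Z-γ, Z-δ, Z-ζ, Z-η, Z-θ}
  W-β: {Z-α, Z-β, Z-γ, Z-δ, Z-ε, Z-ζ, Z-θ}
  W-γ: {Z-α, Z-β, Z-γ, Z-δ, Z-ε, Z-ζ, Z-θ}
  W-δ: {Z-α, Z-β, Z-γ, Z-δ, Z-θ}
No single site covers all 8 demand points.
But {W-α, W-β} covers everything, so the minimum is 2.

2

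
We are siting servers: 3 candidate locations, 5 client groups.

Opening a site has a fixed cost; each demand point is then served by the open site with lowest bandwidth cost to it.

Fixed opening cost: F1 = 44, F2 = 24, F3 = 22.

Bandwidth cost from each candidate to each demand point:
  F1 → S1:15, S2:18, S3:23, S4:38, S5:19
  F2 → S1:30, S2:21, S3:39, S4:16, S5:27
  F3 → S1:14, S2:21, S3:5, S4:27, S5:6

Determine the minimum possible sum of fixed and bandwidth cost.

95

Open {F3}: assign each demand point to its cheapest open site.
  S1→F3 14, S2→F3 21, S3→F3 5, S4→F3 27, S5→F3 6
  bandwidth cost 73, fixed 22 → total 95.
Compare {F2, F3}: bandwidth cost 62 + fixed 46 = 108.
Compare {F1, F3}: bandwidth cost 70 + fixed 66 = 136.
Compare {F1, F2, F3}: bandwidth cost 59 + fixed 90 = 149.
All other subsets cost ≥ 108. Minimum total cost: 95.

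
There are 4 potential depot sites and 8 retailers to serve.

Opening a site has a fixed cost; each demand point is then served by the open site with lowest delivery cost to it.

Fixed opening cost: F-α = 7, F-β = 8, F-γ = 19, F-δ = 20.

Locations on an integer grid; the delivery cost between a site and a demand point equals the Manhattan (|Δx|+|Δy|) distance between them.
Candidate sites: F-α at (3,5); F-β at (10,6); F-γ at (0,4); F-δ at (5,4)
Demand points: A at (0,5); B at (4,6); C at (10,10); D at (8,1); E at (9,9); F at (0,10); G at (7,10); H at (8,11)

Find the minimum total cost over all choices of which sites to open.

Open {F-α, F-β}: assign each demand point to its cheapest open site.
  A→F-α 3, B→F-α 2, C→F-β 4, D→F-β 7, E→F-β 4, F→F-α 8, G→F-β 7, H→F-β 7
  delivery cost 42, fixed 15 → total 57.
Compare {F-β}: delivery cost 60 + fixed 8 = 68.
Compare {F-β, F-γ}: delivery cost 42 + fixed 27 = 69.
Compare {F-α}: delivery cost 64 + fixed 7 = 71.
All other subsets cost ≥ 68. Minimum total cost: 57.

57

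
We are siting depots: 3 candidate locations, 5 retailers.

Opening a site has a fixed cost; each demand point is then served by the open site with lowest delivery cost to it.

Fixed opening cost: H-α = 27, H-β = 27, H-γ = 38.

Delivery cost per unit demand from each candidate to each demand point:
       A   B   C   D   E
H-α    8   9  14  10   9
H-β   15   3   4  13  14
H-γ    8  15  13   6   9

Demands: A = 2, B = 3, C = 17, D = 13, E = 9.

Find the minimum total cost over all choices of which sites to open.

317

Open {H-β, H-γ}: assign each demand point to its cheapest open site.
  A→H-γ 2×8=16, B→H-β 3×3=9, C→H-β 17×4=68, D→H-γ 13×6=78, E→H-γ 9×9=81
  delivery cost 252, fixed 65 → total 317.
Compare {H-α, H-β, H-γ}: delivery cost 252 + fixed 92 = 344.
Compare {H-α, H-β}: delivery cost 304 + fixed 54 = 358.
Compare {H-β}: delivery cost 402 + fixed 27 = 429.
All other subsets cost ≥ 344. Minimum total cost: 317.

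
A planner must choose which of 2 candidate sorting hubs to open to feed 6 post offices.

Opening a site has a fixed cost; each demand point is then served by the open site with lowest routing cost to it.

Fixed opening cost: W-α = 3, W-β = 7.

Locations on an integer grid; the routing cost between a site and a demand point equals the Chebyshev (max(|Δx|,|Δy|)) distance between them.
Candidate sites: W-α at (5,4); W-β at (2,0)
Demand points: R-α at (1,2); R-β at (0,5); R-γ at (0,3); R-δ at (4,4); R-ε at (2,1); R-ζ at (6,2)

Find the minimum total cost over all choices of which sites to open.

23

Open {W-α}: assign each demand point to its cheapest open site.
  R-α→W-α 4, R-β→W-α 5, R-γ→W-α 5, R-δ→W-α 1, R-ε→W-α 3, R-ζ→W-α 2
  routing cost 20, fixed 3 → total 23.
Compare {W-α, W-β}: routing cost 14 + fixed 10 = 24.
Compare {W-β}: routing cost 19 + fixed 7 = 26.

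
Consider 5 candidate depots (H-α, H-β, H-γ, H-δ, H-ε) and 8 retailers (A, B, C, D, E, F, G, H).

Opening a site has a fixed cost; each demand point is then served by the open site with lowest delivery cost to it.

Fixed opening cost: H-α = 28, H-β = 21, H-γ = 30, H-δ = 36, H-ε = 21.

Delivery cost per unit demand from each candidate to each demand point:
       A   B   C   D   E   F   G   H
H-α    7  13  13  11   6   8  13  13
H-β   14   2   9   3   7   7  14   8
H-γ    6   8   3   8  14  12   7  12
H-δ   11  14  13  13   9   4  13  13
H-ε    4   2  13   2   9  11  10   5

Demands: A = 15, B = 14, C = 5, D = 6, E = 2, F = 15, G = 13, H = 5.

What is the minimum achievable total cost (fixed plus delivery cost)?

396

Open {H-γ, H-δ, H-ε}: assign each demand point to its cheapest open site.
  A→H-ε 15×4=60, B→H-ε 14×2=28, C→H-γ 5×3=15, D→H-ε 6×2=12, E→H-δ 2×9=18, F→H-δ 15×4=60, G→H-γ 13×7=91, H→H-ε 5×5=25
  delivery cost 309, fixed 87 → total 396.
Compare {H-β, H-γ, H-δ, H-ε}: delivery cost 305 + fixed 108 = 413.
Compare {H-α, H-γ, H-δ, H-ε}: delivery cost 303 + fixed 115 = 418.
Compare {H-β, H-γ, H-ε}: delivery cost 350 + fixed 72 = 422.
All other subsets cost ≥ 413. Minimum total cost: 396.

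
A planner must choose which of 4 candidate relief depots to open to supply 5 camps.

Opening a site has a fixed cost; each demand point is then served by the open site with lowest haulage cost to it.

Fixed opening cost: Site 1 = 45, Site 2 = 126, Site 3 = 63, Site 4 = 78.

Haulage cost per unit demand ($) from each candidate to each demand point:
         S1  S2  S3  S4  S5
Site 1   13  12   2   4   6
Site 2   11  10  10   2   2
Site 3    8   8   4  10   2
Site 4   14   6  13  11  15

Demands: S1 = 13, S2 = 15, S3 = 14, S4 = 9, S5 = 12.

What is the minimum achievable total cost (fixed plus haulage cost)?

420

Open {Site 1, Site 3}: assign each demand point to its cheapest open site.
  S1→Site 3 13×8=104, S2→Site 3 15×8=120, S3→Site 1 14×2=28, S4→Site 1 9×4=36, S5→Site 3 12×2=24
  haulage cost 312, fixed 108 → total 420.
Compare {Site 3}: haulage cost 394 + fixed 63 = 457.
Compare {Site 1, Site 3, Site 4}: haulage cost 282 + fixed 186 = 468.
Compare {Site 3, Site 4}: haulage cost 364 + fixed 141 = 505.
All other subsets cost ≥ 457. Minimum total cost: 420.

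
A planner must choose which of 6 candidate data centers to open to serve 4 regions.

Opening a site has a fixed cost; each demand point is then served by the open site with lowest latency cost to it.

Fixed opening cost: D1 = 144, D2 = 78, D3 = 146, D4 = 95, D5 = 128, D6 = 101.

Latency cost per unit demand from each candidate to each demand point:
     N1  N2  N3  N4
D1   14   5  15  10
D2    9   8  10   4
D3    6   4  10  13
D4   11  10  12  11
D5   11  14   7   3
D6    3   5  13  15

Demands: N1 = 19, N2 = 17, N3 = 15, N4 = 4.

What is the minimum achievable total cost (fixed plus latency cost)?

487

Open {D2, D6}: assign each demand point to its cheapest open site.
  N1→D6 19×3=57, N2→D6 17×5=85, N3→D2 15×10=150, N4→D2 4×4=16
  latency cost 308, fixed 179 → total 487.
Compare {D5, D6}: latency cost 259 + fixed 229 = 488.
Compare {D6}: latency cost 397 + fixed 101 = 498.
Compare {D3}: latency cost 384 + fixed 146 = 530.
All other subsets cost ≥ 488. Minimum total cost: 487.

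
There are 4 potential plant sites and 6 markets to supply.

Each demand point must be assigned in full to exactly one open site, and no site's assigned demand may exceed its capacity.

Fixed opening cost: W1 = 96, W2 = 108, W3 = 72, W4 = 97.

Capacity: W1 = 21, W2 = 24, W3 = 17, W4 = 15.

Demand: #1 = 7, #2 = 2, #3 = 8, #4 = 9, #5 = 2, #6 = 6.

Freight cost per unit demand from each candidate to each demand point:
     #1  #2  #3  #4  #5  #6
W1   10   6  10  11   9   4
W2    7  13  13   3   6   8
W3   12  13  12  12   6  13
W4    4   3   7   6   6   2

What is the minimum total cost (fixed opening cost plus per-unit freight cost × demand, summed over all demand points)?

Open {W2, W4}; cheapest assignment that respects the capacities:
  W2 (cap 24, load 20): #1, #2, #4, #5 — cost 7×7 + 2×13 + 9×3 + 2×6 = 114
  W4 (cap 15, load 14): #3, #6 — cost 8×7 + 6×2 = 68
  Shipping 182, fixed 205 → total 387.
  Any other capacity-feasible assignment to {W2, W4} ships for at least 182.
Compare {W1, W2}: its best feasible assignment gives total 408.
Compare {W1, W4}: its best feasible assignment gives total 430.
Every other set of open sites that can feasibly serve all demand totals ≥ 408 even under its best assignment. Minimum: 387.

387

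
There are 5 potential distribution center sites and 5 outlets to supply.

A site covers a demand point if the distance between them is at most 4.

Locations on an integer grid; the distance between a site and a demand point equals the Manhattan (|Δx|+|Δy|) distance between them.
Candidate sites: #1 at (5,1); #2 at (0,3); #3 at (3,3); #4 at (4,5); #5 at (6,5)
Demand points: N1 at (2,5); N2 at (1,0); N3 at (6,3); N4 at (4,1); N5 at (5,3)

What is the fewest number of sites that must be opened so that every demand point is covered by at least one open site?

Coverage sets (demand points within 4 of each site):
  #1: {N3, N4, N5}
  #2: {N1, N2}
  #3: {N1, N3, N4, N5}
  #4: {N1, N3, N4, N5}
  #5: {N1, N3, N5}
No single site covers all 5 demand points.
But {#1, #2} covers everything, so the minimum is 2.

2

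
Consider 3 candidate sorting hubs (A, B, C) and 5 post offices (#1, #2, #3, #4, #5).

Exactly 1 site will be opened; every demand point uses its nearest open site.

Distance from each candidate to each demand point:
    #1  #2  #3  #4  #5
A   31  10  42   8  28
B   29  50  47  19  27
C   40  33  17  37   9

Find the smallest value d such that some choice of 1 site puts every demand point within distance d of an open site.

Open {C}.
  Farthest demand point is #1 at distance 40 (to C); all others are ≤ 40.
With {A} the worst case is 42.
With {B} the worst case is 50.
No size-1 selection achieves below 40.

40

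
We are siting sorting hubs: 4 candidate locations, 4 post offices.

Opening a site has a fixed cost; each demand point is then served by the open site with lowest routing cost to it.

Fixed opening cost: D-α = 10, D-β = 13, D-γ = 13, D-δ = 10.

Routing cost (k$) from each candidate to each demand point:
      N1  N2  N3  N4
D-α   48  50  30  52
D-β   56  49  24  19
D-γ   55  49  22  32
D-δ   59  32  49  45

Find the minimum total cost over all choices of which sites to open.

154

Open {D-β, D-δ}: assign each demand point to its cheapest open site.
  N1→D-β 56, N2→D-δ 32, N3→D-β 24, N4→D-β 19
  routing cost 131, fixed 23 → total 154.
Compare {D-α, D-β, D-δ}: routing cost 123 + fixed 33 = 156.
Compare {D-β}: routing cost 148 + fixed 13 = 161.
Compare {D-α, D-β}: routing cost 140 + fixed 23 = 163.
All other subsets cost ≥ 156. Minimum total cost: 154.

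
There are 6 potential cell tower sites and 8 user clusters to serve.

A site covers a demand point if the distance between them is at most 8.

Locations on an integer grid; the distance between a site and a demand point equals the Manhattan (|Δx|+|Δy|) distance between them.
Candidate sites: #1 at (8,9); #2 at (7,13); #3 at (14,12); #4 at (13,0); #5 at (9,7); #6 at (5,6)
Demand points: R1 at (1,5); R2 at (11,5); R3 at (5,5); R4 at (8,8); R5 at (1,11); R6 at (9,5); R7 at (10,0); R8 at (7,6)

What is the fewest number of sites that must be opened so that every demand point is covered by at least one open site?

Coverage sets (demand points within 8 of each site):
  #1: {R2, R3, R4, R6, R8}
  #2: {R4, R5, R8}
  #3: {}
  #4: {R2, R7}
  #5: {R2, R3, R4, R6, R7, R8}
  #6: {R1, R2, R3, R4, R6, R8}
No 2 sites suffice: every size-2 union leaves at least one demand point uncovered.
But {#2, #4, #6} covers everything, so the minimum is 3.

3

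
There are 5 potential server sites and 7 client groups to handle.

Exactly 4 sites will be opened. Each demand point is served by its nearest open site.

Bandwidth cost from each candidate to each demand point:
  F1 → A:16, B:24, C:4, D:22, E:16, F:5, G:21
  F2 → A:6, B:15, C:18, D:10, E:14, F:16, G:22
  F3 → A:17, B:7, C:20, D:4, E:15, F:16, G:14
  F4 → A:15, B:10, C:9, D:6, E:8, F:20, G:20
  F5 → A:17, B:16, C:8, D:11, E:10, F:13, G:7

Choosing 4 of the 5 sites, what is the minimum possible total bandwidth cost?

43

Open {F1, F2, F3, F5}.
  A→F2 6, B→F3 7, C→F1 4, D→F3 4, E→F5 10, F→F1 5, G→F5 7  ⇒ total 43.
Compare {F1, F2, F4, F5}: total 46.
Compare {F1, F2, F3, F4}: total 48.
No size-4 selection does better; minimum is 43.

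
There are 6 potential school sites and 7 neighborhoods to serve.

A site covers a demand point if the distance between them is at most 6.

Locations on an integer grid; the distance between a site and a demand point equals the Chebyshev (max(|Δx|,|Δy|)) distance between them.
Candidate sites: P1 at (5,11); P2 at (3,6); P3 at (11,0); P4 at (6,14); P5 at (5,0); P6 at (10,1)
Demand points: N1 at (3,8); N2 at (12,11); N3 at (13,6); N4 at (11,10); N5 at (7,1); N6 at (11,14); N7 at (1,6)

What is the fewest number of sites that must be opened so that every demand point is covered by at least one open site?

3

Coverage sets (demand points within 6 of each site):
  P1: {N1, N4, N6, N7}
  P2: {N1, N5, N7}
  P3: {N3, N5}
  P4: {N1, N2, N4, N6}
  P5: {N5, N7}
  P6: {N3, N5}
No 2 sites suffice: every size-2 union leaves at least one demand point uncovered.
But {P1, P3, P4} covers everything, so the minimum is 3.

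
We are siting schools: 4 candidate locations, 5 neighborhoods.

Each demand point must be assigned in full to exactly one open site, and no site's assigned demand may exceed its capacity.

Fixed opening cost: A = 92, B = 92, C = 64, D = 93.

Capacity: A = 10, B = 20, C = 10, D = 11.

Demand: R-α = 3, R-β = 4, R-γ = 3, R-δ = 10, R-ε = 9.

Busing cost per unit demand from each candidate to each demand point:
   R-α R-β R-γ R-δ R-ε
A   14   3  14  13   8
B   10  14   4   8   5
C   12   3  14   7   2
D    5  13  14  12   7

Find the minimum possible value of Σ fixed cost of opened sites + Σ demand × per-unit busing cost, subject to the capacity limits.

352

Open {B, C}; cheapest assignment that respects the capacities:
  B (cap 20, load 20): R-α, R-β, R-γ, R-δ — cost 3×10 + 4×14 + 3×4 + 10×8 = 178
  C (cap 10, load 9): R-ε — cost 9×2 = 18
  Shipping 196, fixed 156 → total 352.
  Any other capacity-feasible assignment to {B, C} ships for at least 196.
Compare {A, B, C}: its best feasible assignment gives total 400.
Compare {A, B}: its best feasible assignment gives total 405.
Every other set of open sites that can feasibly serve all demand totals ≥ 400 even under its best assignment. Minimum: 352.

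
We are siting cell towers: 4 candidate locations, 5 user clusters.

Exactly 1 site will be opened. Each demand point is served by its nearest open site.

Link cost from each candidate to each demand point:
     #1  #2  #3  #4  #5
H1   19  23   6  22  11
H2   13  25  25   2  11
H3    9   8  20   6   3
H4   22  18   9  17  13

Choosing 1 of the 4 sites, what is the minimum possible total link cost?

Open {H3}.
  #1→H3 9, #2→H3 8, #3→H3 20, #4→H3 6, #5→H3 3  ⇒ total 46.
Compare {H2}: total 76.
Compare {H4}: total 79.
No size-1 selection does better; minimum is 46.

46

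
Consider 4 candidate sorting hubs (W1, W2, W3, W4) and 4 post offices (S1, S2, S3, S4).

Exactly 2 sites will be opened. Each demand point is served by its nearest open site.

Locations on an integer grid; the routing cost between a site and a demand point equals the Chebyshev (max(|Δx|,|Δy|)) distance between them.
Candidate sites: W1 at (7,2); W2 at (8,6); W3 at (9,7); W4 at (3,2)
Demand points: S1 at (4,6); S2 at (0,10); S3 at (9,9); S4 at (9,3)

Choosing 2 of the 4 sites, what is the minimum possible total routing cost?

Open {W1, W3}.
  S1→W1 4, S2→W1 8, S3→W3 2, S4→W1 2  ⇒ total 16.
Compare {W1, W2}: total 17.
Compare {W2, W3}: total 17.
No size-2 selection does better; minimum is 16.

16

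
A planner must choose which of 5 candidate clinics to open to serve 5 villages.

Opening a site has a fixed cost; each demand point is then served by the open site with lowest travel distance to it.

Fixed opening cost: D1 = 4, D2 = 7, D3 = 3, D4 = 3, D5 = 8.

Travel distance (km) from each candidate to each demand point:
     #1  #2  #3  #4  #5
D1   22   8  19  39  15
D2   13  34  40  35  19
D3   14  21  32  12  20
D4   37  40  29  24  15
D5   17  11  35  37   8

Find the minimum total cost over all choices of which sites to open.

Open {D1, D3}: assign each demand point to its cheapest open site.
  #1→D3 14, #2→D1 8, #3→D1 19, #4→D3 12, #5→D1 15
  travel distance 68, fixed 7 → total 75.
Compare {D1, D3, D5}: travel distance 61 + fixed 15 = 76.
Compare {D1, D3, D4}: travel distance 68 + fixed 10 = 78.
Compare {D1, D3, D4, D5}: travel distance 61 + fixed 18 = 79.
All other subsets cost ≥ 76. Minimum total cost: 75.

75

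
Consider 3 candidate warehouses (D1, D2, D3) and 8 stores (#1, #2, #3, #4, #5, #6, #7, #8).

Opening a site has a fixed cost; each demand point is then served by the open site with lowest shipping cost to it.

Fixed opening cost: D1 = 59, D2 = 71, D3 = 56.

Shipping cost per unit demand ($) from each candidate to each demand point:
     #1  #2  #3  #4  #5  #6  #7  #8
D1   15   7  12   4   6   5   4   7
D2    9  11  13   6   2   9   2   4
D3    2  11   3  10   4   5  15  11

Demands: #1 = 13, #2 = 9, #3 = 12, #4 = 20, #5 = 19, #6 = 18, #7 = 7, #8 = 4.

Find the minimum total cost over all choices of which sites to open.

542

Open {D1, D3}: assign each demand point to its cheapest open site.
  #1→D3 13×2=26, #2→D1 9×7=63, #3→D3 12×3=36, #4→D1 20×4=80, #5→D3 19×4=76, #6→D1 18×5=90, #7→D1 7×4=28, #8→D1 4×7=28
  shipping cost 427, fixed 115 → total 542.
Compare {D1, D2, D3}: shipping cost 363 + fixed 186 = 549.
Compare {D2, D3}: shipping cost 439 + fixed 127 = 566.
Compare {D1, D2}: shipping cost 562 + fixed 130 = 692.
All other subsets cost ≥ 549. Minimum total cost: 542.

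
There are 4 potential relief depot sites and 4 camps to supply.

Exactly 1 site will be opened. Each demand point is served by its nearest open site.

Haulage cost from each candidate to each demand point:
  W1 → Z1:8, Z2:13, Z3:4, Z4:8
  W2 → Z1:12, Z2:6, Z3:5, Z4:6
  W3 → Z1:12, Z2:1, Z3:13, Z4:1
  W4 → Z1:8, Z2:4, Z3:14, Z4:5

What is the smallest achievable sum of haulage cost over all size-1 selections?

27

Open {W3}.
  Z1→W3 12, Z2→W3 1, Z3→W3 13, Z4→W3 1  ⇒ total 27.
Compare {W2}: total 29.
Compare {W4}: total 31.
No size-1 selection does better; minimum is 27.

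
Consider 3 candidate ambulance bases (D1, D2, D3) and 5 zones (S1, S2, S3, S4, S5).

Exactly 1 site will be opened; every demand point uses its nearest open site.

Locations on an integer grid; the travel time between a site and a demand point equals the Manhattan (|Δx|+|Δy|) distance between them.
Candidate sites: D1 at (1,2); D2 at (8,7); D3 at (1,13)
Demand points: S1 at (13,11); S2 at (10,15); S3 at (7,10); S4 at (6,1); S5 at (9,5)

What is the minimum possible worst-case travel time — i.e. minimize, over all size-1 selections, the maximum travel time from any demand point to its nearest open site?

10

Open {D2}.
  Farthest demand point is S2 at travel time 10 (to D2); all others are ≤ 10.
With {D3} the worst case is 17.
With {D1} the worst case is 22.
No size-1 selection achieves below 10.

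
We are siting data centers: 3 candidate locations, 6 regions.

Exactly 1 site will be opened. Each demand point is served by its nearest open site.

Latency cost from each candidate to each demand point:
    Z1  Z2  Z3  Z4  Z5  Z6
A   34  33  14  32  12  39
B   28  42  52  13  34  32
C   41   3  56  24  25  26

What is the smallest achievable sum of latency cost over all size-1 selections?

Open {A}.
  Z1→A 34, Z2→A 33, Z3→A 14, Z4→A 32, Z5→A 12, Z6→A 39  ⇒ total 164.
Compare {C}: total 175.
Compare {B}: total 201.

164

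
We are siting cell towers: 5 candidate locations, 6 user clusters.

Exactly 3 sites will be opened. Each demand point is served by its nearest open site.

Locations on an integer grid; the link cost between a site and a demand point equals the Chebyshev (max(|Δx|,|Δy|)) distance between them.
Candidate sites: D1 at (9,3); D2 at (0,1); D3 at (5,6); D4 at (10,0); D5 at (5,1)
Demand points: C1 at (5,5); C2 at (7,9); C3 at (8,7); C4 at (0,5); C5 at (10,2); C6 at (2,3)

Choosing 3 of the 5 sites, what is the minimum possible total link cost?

14

Open {D1, D2, D3}.
  C1→D3 1, C2→D3 3, C3→D3 3, C4→D2 4, C5→D1 1, C6→D2 2  ⇒ total 14.
Compare {D2, D3, D4}: total 15.
Compare {D1, D3, D4}: total 16.
No size-3 selection does better; minimum is 14.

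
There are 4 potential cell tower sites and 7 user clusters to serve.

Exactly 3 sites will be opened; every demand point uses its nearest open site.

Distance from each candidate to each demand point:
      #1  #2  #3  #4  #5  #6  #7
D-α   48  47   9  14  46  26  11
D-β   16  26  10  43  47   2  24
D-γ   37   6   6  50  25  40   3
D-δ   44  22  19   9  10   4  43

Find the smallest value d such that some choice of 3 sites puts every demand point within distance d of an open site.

16

Open {D-β, D-γ, D-δ}.
  Farthest demand point is #1 at distance 16 (to D-β); all others are ≤ 16.
With {D-α, D-β, D-δ} the worst case is 22.
With {D-α, D-β, D-γ} the worst case is 25.
No size-3 selection achieves below 16.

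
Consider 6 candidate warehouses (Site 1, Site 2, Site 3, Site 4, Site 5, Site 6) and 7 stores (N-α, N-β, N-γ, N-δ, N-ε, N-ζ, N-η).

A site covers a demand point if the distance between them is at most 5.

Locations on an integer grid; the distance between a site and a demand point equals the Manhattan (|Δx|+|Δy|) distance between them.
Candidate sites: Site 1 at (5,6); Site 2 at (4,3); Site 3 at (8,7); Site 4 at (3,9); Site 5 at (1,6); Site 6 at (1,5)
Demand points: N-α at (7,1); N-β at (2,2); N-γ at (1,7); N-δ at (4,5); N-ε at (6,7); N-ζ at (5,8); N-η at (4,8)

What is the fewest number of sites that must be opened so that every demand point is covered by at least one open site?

2

Coverage sets (demand points within 5 of each site):
  Site 1: {N-γ, N-δ, N-ε, N-ζ, N-η}
  Site 2: {N-α, N-β, N-δ, N-η}
  Site 3: {N-ε, N-ζ, N-η}
  Site 4: {N-γ, N-δ, N-ε, N-ζ, N-η}
  Site 5: {N-β, N-γ, N-δ, N-η}
  Site 6: {N-β, N-γ, N-δ}
No single site covers all 7 demand points.
But {Site 1, Site 2} covers everything, so the minimum is 2.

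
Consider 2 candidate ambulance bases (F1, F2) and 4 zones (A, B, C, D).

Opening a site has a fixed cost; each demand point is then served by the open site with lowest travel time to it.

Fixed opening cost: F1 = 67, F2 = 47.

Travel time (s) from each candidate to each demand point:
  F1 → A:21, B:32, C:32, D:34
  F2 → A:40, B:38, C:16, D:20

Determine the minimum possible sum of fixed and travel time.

161

Open {F2}: assign each demand point to its cheapest open site.
  A→F2 40, B→F2 38, C→F2 16, D→F2 20
  travel time 114, fixed 47 → total 161.
Compare {F1}: travel time 119 + fixed 67 = 186.
Compare {F1, F2}: travel time 89 + fixed 114 = 203.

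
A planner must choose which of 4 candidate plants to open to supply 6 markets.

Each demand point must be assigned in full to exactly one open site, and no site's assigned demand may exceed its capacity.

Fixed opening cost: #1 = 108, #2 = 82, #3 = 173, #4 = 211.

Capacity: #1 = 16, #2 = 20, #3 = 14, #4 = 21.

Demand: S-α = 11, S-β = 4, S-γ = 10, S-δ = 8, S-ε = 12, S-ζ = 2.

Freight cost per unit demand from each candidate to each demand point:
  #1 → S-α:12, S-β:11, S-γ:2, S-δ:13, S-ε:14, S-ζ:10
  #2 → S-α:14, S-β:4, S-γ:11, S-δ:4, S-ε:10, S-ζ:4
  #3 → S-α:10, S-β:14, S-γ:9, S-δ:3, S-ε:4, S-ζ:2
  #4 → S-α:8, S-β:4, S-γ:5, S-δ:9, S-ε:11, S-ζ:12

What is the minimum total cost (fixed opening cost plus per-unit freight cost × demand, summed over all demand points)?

665

Open {#1, #2, #3}; cheapest assignment that respects the capacities:
  #1 (cap 16, load 14): S-β, S-γ — cost 4×11 + 10×2 = 64
  #2 (cap 20, load 19): S-α, S-δ — cost 11×14 + 8×4 = 186
  #3 (cap 14, load 14): S-ε, S-ζ — cost 12×4 + 2×2 = 52
  Shipping 302, fixed 363 → total 665.
  Any other capacity-feasible assignment to {#1, #2, #3} ships for at least 302.
Compare {#1, #2, #4}: its best feasible assignment gives total 697.
Compare {#2, #3, #4}: its best feasible assignment gives total 704.
Every other set of open sites that can feasibly serve all demand totals ≥ 697 even under its best assignment. Minimum: 665.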